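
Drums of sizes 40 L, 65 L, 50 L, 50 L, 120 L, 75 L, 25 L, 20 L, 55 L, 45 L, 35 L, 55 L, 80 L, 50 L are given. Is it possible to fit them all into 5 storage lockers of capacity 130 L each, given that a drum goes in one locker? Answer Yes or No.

Total = 765 L; ⌈765/130⌉ = 6.
At least 6 storage lockers are required, but only 5 are allowed.

No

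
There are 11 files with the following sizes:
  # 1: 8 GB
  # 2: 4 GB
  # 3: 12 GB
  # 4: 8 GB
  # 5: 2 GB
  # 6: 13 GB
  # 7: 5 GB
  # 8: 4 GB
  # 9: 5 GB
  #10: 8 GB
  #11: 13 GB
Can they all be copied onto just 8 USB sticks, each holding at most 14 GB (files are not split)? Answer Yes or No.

Yes

A valid assignment using 7 USB sticks:
  USB stick 1: 13 = 13
  USB stick 2: 13 = 13
  USB stick 3: 12 + 2 = 14
  USB stick 4: 8 + 5 = 13
  USB stick 5: 8 + 5 = 13
  USB stick 6: 8 + 4 = 12
  USB stick 7: 4 = 4
That uses only 7 ≤ 8, so 8 USB sticks are enough.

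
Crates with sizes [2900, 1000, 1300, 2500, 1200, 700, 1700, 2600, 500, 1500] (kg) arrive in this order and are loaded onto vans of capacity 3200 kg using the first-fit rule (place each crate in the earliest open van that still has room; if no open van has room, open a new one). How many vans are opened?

6

  2900 → van 1 (new)  [load 2900/3200]
  1000 → van 2 (new)  [load 1000/3200]
  1300 → van 2  [load 2300/3200]
  2500 → van 3 (new)  [load 2500/3200]
  1200 → van 4 (new)  [load 1200/3200]
  700 → van 2  [load 3000/3200]
  1700 → van 4  [load 2900/3200]
  2600 → van 5 (new)  [load 2600/3200]
  500 → van 3  [load 3000/3200]
  1500 → van 6 (new)  [load 1500/3200]
6 vans opened.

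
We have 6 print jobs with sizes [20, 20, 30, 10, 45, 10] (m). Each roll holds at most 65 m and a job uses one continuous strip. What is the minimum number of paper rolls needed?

3

Total = 45 + 30 + 20 + 20 + 10 + 10 = 135 m.
Lower bound: ⌈135/65⌉ = 3 paper rolls.
A packing using 3 paper rolls:
  roll 1: 45 + 20 = 65
  roll 2: 30 + 20 + 10 = 60
  roll 3: 10 = 10
This matches the lower bound, so 3 is optimal.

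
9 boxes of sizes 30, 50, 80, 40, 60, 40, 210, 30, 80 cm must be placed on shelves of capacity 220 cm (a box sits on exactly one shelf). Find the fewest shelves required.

3

Total = 210 + 80 + 80 + 60 + 50 + 40 + 40 + 30 + 30 = 620 cm.
Lower bound: ⌈620/220⌉ = 3 shelves.
A packing using 3 shelves:
  shelf 1: 210 = 210
  shelf 2: 80 + 80 + 60 = 220
  shelf 3: 50 + 40 + 40 + 30 + 30 = 190
This matches the lower bound, so 3 is optimal.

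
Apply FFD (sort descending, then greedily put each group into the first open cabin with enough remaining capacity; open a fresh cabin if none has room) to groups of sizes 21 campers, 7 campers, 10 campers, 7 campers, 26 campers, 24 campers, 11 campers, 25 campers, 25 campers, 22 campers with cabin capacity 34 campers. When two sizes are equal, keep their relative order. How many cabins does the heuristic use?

6

Sorted descending: 26, 25, 25, 24, 22, 21, 11, 10, 7, 7.
  26 → cabin 1 (new)  [load 26/34]
  25 → cabin 2 (new)  [load 25/34]
  25 → cabin 3 (new)  [load 25/34]
  24 → cabin 4 (new)  [load 24/34]
  22 → cabin 5 (new)  [load 22/34]
  21 → cabin 6 (new)  [load 21/34]
  11 → cabin 5  [load 33/34]
  10 → cabin 4  [load 34/34]
  7 → cabin 1  [load 33/34]
  7 → cabin 2  [load 32/34]
6 cabins opened.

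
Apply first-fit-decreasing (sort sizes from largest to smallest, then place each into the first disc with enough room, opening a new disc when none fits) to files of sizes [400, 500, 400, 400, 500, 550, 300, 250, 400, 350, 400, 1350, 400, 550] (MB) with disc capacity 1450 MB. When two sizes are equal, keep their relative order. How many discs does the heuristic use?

Sorted descending: 1350, 550, 550, 500, 500, 400, 400, 400, 400, 400, 400, 350, 300, 250.
  1350 → disc 1 (new)  [load 1350/1450]
  550 → disc 2 (new)  [load 550/1450]
  550 → disc 2  [load 1100/1450]
  500 → disc 3 (new)  [load 500/1450]
  500 → disc 3  [load 1000/1450]
  400 → disc 3  [load 1400/1450]
  400 → disc 4 (new)  [load 400/1450]
  400 → disc 4  [load 800/1450]
  400 → disc 4  [load 1200/1450]
  400 → disc 5 (new)  [load 400/1450]
  400 → disc 5  [load 800/1450]
  350 → disc 2  [load 1450/1450]
  300 → disc 5  [load 1100/1450]
  250 → disc 4  [load 1450/1450]
5 discs opened.

5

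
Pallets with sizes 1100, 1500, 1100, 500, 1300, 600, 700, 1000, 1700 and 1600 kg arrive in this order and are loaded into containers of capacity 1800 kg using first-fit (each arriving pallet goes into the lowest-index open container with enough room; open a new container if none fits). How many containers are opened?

7

  1100 → container 1 (new)  [load 1100/1800]
  1500 → container 2 (new)  [load 1500/1800]
  1100 → container 3 (new)  [load 1100/1800]
  500 → container 1  [load 1600/1800]
  1300 → container 4 (new)  [load 1300/1800]
  600 → container 3  [load 1700/1800]
  700 → container 5 (new)  [load 700/1800]
  1000 → container 5  [load 1700/1800]
  1700 → container 6 (new)  [load 1700/1800]
  1600 → container 7 (new)  [load 1600/1800]
7 containers opened.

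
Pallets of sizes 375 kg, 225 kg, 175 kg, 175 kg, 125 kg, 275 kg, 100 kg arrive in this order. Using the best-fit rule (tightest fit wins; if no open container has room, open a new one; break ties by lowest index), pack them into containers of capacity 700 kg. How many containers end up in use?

3

  375 → container 1 (new)  [load 375/700]
  225 → container 1  [load 600/700]
  175 → container 2 (new)  [load 175/700]
  175 → container 2  [load 350/700]
  125 → container 2  [load 475/700]
  275 → container 3 (new)  [load 275/700]
  100 → container 1  [load 700/700]
3 containers opened.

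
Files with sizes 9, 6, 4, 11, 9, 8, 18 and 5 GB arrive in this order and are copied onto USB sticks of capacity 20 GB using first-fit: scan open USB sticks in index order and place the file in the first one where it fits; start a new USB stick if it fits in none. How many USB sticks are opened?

4

  9 → USB stick 1 (new)  [load 9/20]
  6 → USB stick 1  [load 15/20]
  4 → USB stick 1  [load 19/20]
  11 → USB stick 2 (new)  [load 11/20]
  9 → USB stick 2  [load 20/20]
  8 → USB stick 3 (new)  [load 8/20]
  18 → USB stick 4 (new)  [load 18/20]
  5 → USB stick 3  [load 13/20]
4 USB sticks opened.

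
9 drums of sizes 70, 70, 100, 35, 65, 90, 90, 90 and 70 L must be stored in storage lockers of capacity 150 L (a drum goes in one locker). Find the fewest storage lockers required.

6

Total = 100 + 90 + 90 + 90 + 70 + 70 + 70 + 65 + 35 = 680 L.
Lower bound: ⌈680/150⌉ = 5 storage lockers.
A packing using 6 storage lockers:
  locker 1: 100 + 35 = 135
  locker 2: 90 = 90
  locker 3: 90 = 90
  locker 4: 90 = 90
  locker 5: 70 + 70 = 140
  locker 6: 70 + 65 = 135
No arrangement into 5 storage lockers stays within capacity, so 6 is optimal.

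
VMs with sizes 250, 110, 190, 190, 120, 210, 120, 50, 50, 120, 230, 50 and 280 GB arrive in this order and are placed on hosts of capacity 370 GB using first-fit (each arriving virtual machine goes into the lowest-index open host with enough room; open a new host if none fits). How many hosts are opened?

6

  250 → host 1 (new)  [load 250/370]
  110 → host 1  [load 360/370]
  190 → host 2 (new)  [load 190/370]
  190 → host 3 (new)  [load 190/370]
  120 → host 2  [load 310/370]
  210 → host 4 (new)  [load 210/370]
  120 → host 3  [load 310/370]
  50 → host 2  [load 360/370]
  50 → host 3  [load 360/370]
  120 → host 4  [load 330/370]
  230 → host 5 (new)  [load 230/370]
  50 → host 5  [load 280/370]
  280 → host 6 (new)  [load 280/370]
6 hosts opened.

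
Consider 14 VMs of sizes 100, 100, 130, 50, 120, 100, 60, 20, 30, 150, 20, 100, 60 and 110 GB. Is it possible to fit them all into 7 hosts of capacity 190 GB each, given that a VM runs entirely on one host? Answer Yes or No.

Total = 1150 GB; ⌈1150/190⌉ = 7.
8 VMs each exceed half the capacity and cannot share a host, forcing at least 8 hosts.
At least 8 hosts are required, but only 7 are allowed.

No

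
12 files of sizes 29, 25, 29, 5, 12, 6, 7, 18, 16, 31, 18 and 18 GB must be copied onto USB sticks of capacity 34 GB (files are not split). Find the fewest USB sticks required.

7

Total = 31 + 29 + 29 + 25 + 18 + 18 + 18 + 16 + 12 + 7 + 6 + 5 = 214 GB.
Lower bound: ⌈214/34⌉ = 7 USB sticks.
A packing using 7 USB sticks:
  USB stick 1: 31 = 31
  USB stick 2: 29 + 5 = 34
  USB stick 3: 29 = 29
  USB stick 4: 25 + 7 = 32
  USB stick 5: 18 + 16 = 34
  USB stick 6: 18 + 12 = 30
  USB stick 7: 18 + 6 = 24
This matches the lower bound, so 7 is optimal.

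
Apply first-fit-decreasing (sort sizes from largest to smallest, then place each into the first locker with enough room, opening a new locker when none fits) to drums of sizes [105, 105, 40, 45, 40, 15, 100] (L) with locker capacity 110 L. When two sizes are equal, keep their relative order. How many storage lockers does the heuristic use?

5

Sorted descending: 105, 105, 100, 45, 40, 40, 15.
  105 → locker 1 (new)  [load 105/110]
  105 → locker 2 (new)  [load 105/110]
  100 → locker 3 (new)  [load 100/110]
  45 → locker 4 (new)  [load 45/110]
  40 → locker 4  [load 85/110]
  40 → locker 5 (new)  [load 40/110]
  15 → locker 4  [load 100/110]
5 storage lockers opened.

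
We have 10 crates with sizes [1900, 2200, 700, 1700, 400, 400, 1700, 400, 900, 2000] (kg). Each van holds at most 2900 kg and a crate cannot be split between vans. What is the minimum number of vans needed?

Total = 2200 + 2000 + 1900 + 1700 + 1700 + 900 + 700 + 400 + 400 + 400 = 12300 kg.
Lower bound: ⌈12300/2900⌉ = 5 vans.
A packing using 5 vans:
  van 1: 2200 + 700 = 2900
  van 2: 2000 + 900 = 2900
  van 3: 1900 + 400 + 400 = 2700
  van 4: 1700 + 400 = 2100
  van 5: 1700 = 1700
This matches the lower bound, so 5 is optimal.

5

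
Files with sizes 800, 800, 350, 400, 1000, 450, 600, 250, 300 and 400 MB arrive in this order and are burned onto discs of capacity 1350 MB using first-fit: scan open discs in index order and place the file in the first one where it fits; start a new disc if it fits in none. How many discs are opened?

  800 → disc 1 (new)  [load 800/1350]
  800 → disc 2 (new)  [load 800/1350]
  350 → disc 1  [load 1150/1350]
  400 → disc 2  [load 1200/1350]
  1000 → disc 3 (new)  [load 1000/1350]
  450 → disc 4 (new)  [load 450/1350]
  600 → disc 4  [load 1050/1350]
  250 → disc 3  [load 1250/1350]
  300 → disc 4  [load 1350/1350]
  400 → disc 5 (new)  [load 400/1350]
5 discs opened.

5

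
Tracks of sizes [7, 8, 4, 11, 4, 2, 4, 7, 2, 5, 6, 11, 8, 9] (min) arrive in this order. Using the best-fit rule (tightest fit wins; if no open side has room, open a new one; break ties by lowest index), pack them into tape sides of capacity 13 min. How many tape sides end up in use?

  7 → side 1 (new)  [load 7/13]
  8 → side 2 (new)  [load 8/13]
  4 → side 2  [load 12/13]
  11 → side 3 (new)  [load 11/13]
  4 → side 1  [load 11/13]
  2 → side 1  [load 13/13]
  4 → side 4 (new)  [load 4/13]
  7 → side 4  [load 11/13]
  2 → side 3  [load 13/13]
  5 → side 5 (new)  [load 5/13]
  6 → side 5  [load 11/13]
  11 → side 6 (new)  [load 11/13]
  8 → side 7 (new)  [load 8/13]
  9 → side 8 (new)  [load 9/13]
8 tape sides opened.

8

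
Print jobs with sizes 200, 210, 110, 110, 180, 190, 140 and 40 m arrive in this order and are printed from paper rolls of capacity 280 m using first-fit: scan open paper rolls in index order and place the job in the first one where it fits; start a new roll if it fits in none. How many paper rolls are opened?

  200 → roll 1 (new)  [load 200/280]
  210 → roll 2 (new)  [load 210/280]
  110 → roll 3 (new)  [load 110/280]
  110 → roll 3  [load 220/280]
  180 → roll 4 (new)  [load 180/280]
  190 → roll 5 (new)  [load 190/280]
  140 → roll 6 (new)  [load 140/280]
  40 → roll 1  [load 240/280]
6 paper rolls opened.

6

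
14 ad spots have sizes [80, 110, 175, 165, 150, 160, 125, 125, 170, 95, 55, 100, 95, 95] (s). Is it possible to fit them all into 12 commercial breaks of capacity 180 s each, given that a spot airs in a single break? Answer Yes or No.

A valid assignment using 12 commercial breaks:
  break 1: 175 = 175
  break 2: 170 = 170
  break 3: 165 = 165
  break 4: 160 = 160
  break 5: 150 = 150
  break 6: 125 + 55 = 180
  break 7: 125 = 125
  break 8: 110 = 110
  break 9: 100 + 80 = 180
  break 10: 95 = 95
  break 11: 95 = 95
  break 12: 95 = 95
Every load is within 180 s, so 12 commercial breaks suffice.

Yes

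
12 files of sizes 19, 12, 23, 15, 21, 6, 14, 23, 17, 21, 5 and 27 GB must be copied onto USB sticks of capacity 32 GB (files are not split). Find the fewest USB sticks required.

8

Total = 27 + 23 + 23 + 21 + 21 + 19 + 17 + 15 + 14 + 12 + 6 + 5 = 203 GB.
Lower bound: ⌈203/32⌉ = 7 USB sticks.
A packing using 8 USB sticks:
  USB stick 1: 27 + 5 = 32
  USB stick 2: 23 + 6 = 29
  USB stick 3: 23 = 23
  USB stick 4: 21 = 21
  USB stick 5: 21 = 21
  USB stick 6: 19 + 12 = 31
  USB stick 7: 17 + 15 = 32
  USB stick 8: 14 = 14
No arrangement into 7 USB sticks stays within capacity, so 8 is optimal.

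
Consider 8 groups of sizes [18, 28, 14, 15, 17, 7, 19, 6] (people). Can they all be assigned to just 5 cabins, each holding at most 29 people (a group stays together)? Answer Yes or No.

Yes

A valid assignment using 5 cabins:
  cabin 1: 28 = 28
  cabin 2: 19 + 7 = 26
  cabin 3: 18 + 6 = 24
  cabin 4: 17 = 17
  cabin 5: 15 + 14 = 29
Every load is within 29 people, so 5 cabins suffice.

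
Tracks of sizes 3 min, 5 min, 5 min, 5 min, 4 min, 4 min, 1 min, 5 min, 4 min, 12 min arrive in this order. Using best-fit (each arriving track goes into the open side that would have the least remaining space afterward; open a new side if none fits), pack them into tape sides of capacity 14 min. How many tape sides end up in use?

4

  3 → side 1 (new)  [load 3/14]
  5 → side 1  [load 8/14]
  5 → side 1  [load 13/14]
  5 → side 2 (new)  [load 5/14]
  4 → side 2  [load 9/14]
  4 → side 2  [load 13/14]
  1 → side 1  [load 14/14]
  5 → side 3 (new)  [load 5/14]
  4 → side 3  [load 9/14]
  12 → side 4 (new)  [load 12/14]
4 tape sides opened.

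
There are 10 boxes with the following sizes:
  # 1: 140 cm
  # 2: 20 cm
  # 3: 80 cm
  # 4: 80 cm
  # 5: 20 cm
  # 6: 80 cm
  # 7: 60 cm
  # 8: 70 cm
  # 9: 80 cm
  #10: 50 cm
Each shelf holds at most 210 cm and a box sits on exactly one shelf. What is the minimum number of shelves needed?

Total = 140 + 80 + 80 + 80 + 80 + 70 + 60 + 50 + 20 + 20 = 680 cm.
Lower bound: ⌈680/210⌉ = 4 shelves.
A packing using 4 shelves:
  shelf 1: 140 + 70 = 210
  shelf 2: 80 + 80 + 50 = 210
  shelf 3: 80 + 80 + 20 + 20 = 200
  shelf 4: 60 = 60
This matches the lower bound, so 4 is optimal.

4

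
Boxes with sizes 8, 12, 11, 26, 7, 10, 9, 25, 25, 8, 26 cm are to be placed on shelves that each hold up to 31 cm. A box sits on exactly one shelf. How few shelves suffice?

7

Total = 26 + 26 + 25 + 25 + 12 + 11 + 10 + 9 + 8 + 8 + 7 = 167 cm.
Lower bound: ⌈167/31⌉ = 6 shelves.
A packing using 7 shelves:
  shelf 1: 26 = 26
  shelf 2: 26 = 26
  shelf 3: 25 = 25
  shelf 4: 25 = 25
  shelf 5: 12 + 11 + 8 = 31
  shelf 6: 10 + 9 + 8 = 27
  shelf 7: 7 = 7
No arrangement into 6 shelves stays within capacity, so 7 is optimal.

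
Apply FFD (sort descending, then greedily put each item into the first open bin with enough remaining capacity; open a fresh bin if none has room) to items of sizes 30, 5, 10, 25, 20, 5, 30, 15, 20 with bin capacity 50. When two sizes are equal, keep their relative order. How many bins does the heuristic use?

4

Sorted descending: 30, 30, 25, 20, 20, 15, 10, 5, 5.
  30 → bin 1 (new)  [load 30/50]
  30 → bin 2 (new)  [load 30/50]
  25 → bin 3 (new)  [load 25/50]
  20 → bin 1  [load 50/50]
  20 → bin 2  [load 50/50]
  15 → bin 3  [load 40/50]
  10 → bin 3  [load 50/50]
  5 → bin 4 (new)  [load 5/50]
  5 → bin 4  [load 10/50]
4 bins opened.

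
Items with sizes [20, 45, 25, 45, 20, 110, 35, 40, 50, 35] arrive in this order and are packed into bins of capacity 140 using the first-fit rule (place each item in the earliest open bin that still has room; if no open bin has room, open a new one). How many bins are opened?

4

  20 → bin 1 (new)  [load 20/140]
  45 → bin 1  [load 65/140]
  25 → bin 1  [load 90/140]
  45 → bin 1  [load 135/140]
  20 → bin 2 (new)  [load 20/140]
  110 → bin 2  [load 130/140]
  35 → bin 3 (new)  [load 35/140]
  40 → bin 3  [load 75/140]
  50 → bin 3  [load 125/140]
  35 → bin 4 (new)  [load 35/140]
4 bins opened.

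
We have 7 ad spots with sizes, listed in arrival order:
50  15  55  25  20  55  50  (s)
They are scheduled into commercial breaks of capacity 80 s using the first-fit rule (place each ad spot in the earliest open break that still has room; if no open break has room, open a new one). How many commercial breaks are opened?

  50 → break 1 (new)  [load 50/80]
  15 → break 1  [load 65/80]
  55 → break 2 (new)  [load 55/80]
  25 → break 2  [load 80/80]
  20 → break 3 (new)  [load 20/80]
  55 → break 3  [load 75/80]
  50 → break 4 (new)  [load 50/80]
4 commercial breaks opened.

4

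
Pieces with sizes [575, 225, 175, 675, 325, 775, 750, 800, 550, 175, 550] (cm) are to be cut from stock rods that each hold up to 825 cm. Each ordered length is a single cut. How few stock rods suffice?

Total = 800 + 775 + 750 + 675 + 575 + 550 + 550 + 325 + 225 + 175 + 175 = 5575 cm.
Lower bound: ⌈5575/825⌉ = 7 stock rods.
A packing using 8 stock rods:
  stock rod 1: 800 = 800
  stock rod 2: 775 = 775
  stock rod 3: 750 = 750
  stock rod 4: 675 = 675
  stock rod 5: 575 + 225 = 800
  stock rod 6: 550 + 175 = 725
  stock rod 7: 550 + 175 = 725
  stock rod 8: 325 = 325
No arrangement into 7 stock rods stays within capacity, so 8 is optimal.

8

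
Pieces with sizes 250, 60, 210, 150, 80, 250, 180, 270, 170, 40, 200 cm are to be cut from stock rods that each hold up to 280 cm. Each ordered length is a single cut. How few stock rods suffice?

Total = 270 + 250 + 250 + 210 + 200 + 180 + 170 + 150 + 80 + 60 + 40 = 1860 cm.
Lower bound: ⌈1860/280⌉ = 7 stock rods.
Also, 8 pieces each exceed 140 cm, and no two of those can share a stock rod, so at least 8 stock rods are needed.
A packing using 8 stock rods:
  stock rod 1: 270 = 270
  stock rod 2: 250 = 250
  stock rod 3: 250 = 250
  stock rod 4: 210 + 60 = 270
  stock rod 5: 200 + 80 = 280
  stock rod 6: 180 + 40 = 220
  stock rod 7: 170 = 170
  stock rod 8: 150 = 150
This matches the lower bound, so 8 is optimal.

8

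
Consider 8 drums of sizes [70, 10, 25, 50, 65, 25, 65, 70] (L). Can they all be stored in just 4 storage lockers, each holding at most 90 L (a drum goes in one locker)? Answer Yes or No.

Total = 380 L; ⌈380/90⌉ = 5.
At least 5 storage lockers are required, but only 4 are allowed.

No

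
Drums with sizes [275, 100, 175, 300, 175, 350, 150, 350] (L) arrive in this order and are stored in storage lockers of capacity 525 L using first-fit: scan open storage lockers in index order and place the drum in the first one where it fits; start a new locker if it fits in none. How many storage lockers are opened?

  275 → locker 1 (new)  [load 275/525]
  100 → locker 1  [load 375/525]
  175 → locker 2 (new)  [load 175/525]
  300 → locker 2  [load 475/525]
  175 → locker 3 (new)  [load 175/525]
  350 → locker 3  [load 525/525]
  150 → locker 1  [load 525/525]
  350 → locker 4 (new)  [load 350/525]
4 storage lockers opened.

4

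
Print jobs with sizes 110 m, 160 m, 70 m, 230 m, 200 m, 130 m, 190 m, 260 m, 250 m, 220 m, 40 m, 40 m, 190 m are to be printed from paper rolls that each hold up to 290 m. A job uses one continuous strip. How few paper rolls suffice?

9

Total = 260 + 250 + 230 + 220 + 200 + 190 + 190 + 160 + 130 + 110 + 70 + 40 + 40 = 2090 m.
Lower bound: ⌈2090/290⌉ = 8 paper rolls.
A packing using 9 paper rolls:
  roll 1: 260 = 260
  roll 2: 250 + 40 = 290
  roll 3: 230 + 40 = 270
  roll 4: 220 + 70 = 290
  roll 5: 200 = 200
  roll 6: 190 = 190
  roll 7: 190 = 190
  roll 8: 160 + 130 = 290
  roll 9: 110 = 110
No arrangement into 8 paper rolls stays within capacity, so 9 is optimal.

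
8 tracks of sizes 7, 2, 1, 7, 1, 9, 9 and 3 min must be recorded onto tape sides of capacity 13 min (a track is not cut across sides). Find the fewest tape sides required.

4

Total = 9 + 9 + 7 + 7 + 3 + 2 + 1 + 1 = 39 min.
Lower bound: ⌈39/13⌉ = 3 tape sides.
Also, 4 tracks each exceed 13/2 min, and no two of those can share a side, so at least 4 tape sides are needed.
A packing using 4 tape sides:
  side 1: 9 + 3 + 1 = 13
  side 2: 9 + 2 + 1 = 12
  side 3: 7 = 7
  side 4: 7 = 7
This matches the lower bound, so 4 is optimal.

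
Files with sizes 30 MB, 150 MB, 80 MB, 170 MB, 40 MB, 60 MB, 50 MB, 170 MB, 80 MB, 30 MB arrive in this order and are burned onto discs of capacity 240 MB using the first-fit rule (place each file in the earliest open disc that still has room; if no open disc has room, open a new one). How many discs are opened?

5

  30 → disc 1 (new)  [load 30/240]
  150 → disc 1  [load 180/240]
  80 → disc 2 (new)  [load 80/240]
  170 → disc 3 (new)  [load 170/240]
  40 → disc 1  [load 220/240]
  60 → disc 2  [load 140/240]
  50 → disc 2  [load 190/240]
  170 → disc 4 (new)  [load 170/240]
  80 → disc 5 (new)  [load 80/240]
  30 → disc 2  [load 220/240]
5 discs opened.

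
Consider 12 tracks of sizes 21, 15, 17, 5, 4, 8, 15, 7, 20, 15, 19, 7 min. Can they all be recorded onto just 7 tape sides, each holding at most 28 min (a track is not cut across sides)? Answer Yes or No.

A valid assignment using 7 tape sides:
  side 1: 21 + 7 = 28
  side 2: 20 + 8 = 28
  side 3: 19 + 7 = 26
  side 4: 17 + 5 + 4 = 26
  side 5: 15 = 15
  side 6: 15 = 15
  side 7: 15 = 15
Every load is within 28 min, so 7 tape sides suffice.

Yes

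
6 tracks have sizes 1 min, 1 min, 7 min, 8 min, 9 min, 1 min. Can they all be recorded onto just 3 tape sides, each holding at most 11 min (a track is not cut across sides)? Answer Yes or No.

A valid assignment using 3 tape sides:
  side 1: 9 + 1 + 1 = 11
  side 2: 8 + 1 = 9
  side 3: 7 = 7
Every load is within 11 min, so 3 tape sides suffice.

Yes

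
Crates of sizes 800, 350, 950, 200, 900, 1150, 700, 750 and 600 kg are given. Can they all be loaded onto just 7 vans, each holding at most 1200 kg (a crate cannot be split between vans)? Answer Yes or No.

A valid assignment using 7 vans:
  van 1: 1150 = 1150
  van 2: 950 + 200 = 1150
  van 3: 900 = 900
  van 4: 800 + 350 = 1150
  van 5: 750 = 750
  van 6: 700 = 700
  van 7: 600 = 600
Every load is within 1200 kg, so 7 vans suffice.

Yes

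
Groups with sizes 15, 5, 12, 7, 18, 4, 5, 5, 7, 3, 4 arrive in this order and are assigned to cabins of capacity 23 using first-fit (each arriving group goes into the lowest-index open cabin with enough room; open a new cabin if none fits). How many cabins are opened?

4

  15 → cabin 1 (new)  [load 15/23]
  5 → cabin 1  [load 20/23]
  12 → cabin 2 (new)  [load 12/23]
  7 → cabin 2  [load 19/23]
  18 → cabin 3 (new)  [load 18/23]
  4 → cabin 2  [load 23/23]
  5 → cabin 3  [load 23/23]
  5 → cabin 4 (new)  [load 5/23]
  7 → cabin 4  [load 12/23]
  3 → cabin 1  [load 23/23]
  4 → cabin 4  [load 16/23]
4 cabins opened.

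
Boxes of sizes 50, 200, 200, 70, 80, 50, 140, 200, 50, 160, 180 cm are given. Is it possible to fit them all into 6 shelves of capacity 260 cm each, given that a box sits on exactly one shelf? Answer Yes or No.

A valid assignment using 6 shelves:
  shelf 1: 200 + 50 = 250
  shelf 2: 200 + 50 = 250
  shelf 3: 200 + 50 = 250
  shelf 4: 180 + 80 = 260
  shelf 5: 160 + 70 = 230
  shelf 6: 140 = 140
Every load is within 260 cm, so 6 shelves suffice.

Yes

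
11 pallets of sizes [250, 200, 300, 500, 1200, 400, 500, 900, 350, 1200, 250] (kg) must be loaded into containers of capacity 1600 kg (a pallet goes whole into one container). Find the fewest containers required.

Total = 1200 + 1200 + 900 + 500 + 500 + 400 + 350 + 300 + 250 + 250 + 200 = 6050 kg.
Lower bound: ⌈6050/1600⌉ = 4 containers.
A packing using 4 containers:
  container 1: 1200 + 400 = 1600
  container 2: 1200 + 350 = 1550
  container 3: 900 + 500 + 200 = 1600
  container 4: 500 + 300 + 250 + 250 = 1300
This matches the lower bound, so 4 is optimal.

4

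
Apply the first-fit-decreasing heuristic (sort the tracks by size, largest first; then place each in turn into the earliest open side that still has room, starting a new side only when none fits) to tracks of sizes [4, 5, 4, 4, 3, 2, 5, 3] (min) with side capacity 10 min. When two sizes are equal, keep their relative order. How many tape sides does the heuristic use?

3

Sorted descending: 5, 5, 4, 4, 4, 3, 3, 2.
  5 → side 1 (new)  [load 5/10]
  5 → side 1  [load 10/10]
  4 → side 2 (new)  [load 4/10]
  4 → side 2  [load 8/10]
  4 → side 3 (new)  [load 4/10]
  3 → side 3  [load 7/10]
  3 → side 3  [load 10/10]
  2 → side 2  [load 10/10]
3 tape sides opened.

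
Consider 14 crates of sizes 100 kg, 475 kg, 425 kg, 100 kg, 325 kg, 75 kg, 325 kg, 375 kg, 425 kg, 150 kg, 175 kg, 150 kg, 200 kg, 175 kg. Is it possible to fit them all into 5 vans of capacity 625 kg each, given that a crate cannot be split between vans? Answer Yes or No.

Total = 3475 kg; ⌈3475/625⌉ = 6.
At least 6 vans are required, but only 5 are allowed.

No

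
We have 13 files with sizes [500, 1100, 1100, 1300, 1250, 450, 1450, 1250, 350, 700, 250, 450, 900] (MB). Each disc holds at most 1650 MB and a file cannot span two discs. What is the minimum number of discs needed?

8

Total = 1450 + 1300 + 1250 + 1250 + 1100 + 1100 + 900 + 700 + 500 + 450 + 450 + 350 + 250 = 11050 MB.
Lower bound: ⌈11050/1650⌉ = 7 discs.
A packing using 8 discs:
  disc 1: 1450 = 1450
  disc 2: 1300 + 350 = 1650
  disc 3: 1250 + 250 = 1500
  disc 4: 1250 = 1250
  disc 5: 1100 + 500 = 1600
  disc 6: 1100 + 450 = 1550
  disc 7: 900 + 700 = 1600
  disc 8: 450 = 450
No arrangement into 7 discs stays within capacity, so 8 is optimal.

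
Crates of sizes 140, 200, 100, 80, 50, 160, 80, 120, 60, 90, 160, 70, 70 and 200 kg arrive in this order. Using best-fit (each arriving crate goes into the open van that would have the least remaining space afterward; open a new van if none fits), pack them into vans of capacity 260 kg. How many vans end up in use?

  140 → van 1 (new)  [load 140/260]
  200 → van 2 (new)  [load 200/260]
  100 → van 1  [load 240/260]
  80 → van 3 (new)  [load 80/260]
  50 → van 2  [load 250/260]
  160 → van 3  [load 240/260]
  80 → van 4 (new)  [load 80/260]
  120 → van 4  [load 200/260]
  60 → van 4  [load 260/260]
  90 → van 5 (new)  [load 90/260]
  160 → van 5  [load 250/260]
  70 → van 6 (new)  [load 70/260]
  70 → van 6  [load 140/260]
  200 → van 7 (new)  [load 200/260]
7 vans opened.

7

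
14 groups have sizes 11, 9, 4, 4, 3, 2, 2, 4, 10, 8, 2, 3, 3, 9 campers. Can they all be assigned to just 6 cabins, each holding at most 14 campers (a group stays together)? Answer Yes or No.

Yes

A valid assignment using 6 cabins:
  cabin 1: 11 + 3 = 14
  cabin 2: 10 + 4 = 14
  cabin 3: 9 + 4 = 13
  cabin 4: 9 + 4 = 13
  cabin 5: 8 + 3 + 3 = 14
  cabin 6: 2 + 2 + 2 = 6
Every load is within 14 campers, so 6 cabins suffice.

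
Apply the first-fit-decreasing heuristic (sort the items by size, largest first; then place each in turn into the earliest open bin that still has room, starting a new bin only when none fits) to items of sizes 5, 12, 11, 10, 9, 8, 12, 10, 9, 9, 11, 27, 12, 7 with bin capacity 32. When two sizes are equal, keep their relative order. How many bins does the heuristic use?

Sorted descending: 27, 12, 12, 12, 11, 11, 10, 10, 9, 9, 9, 8, 7, 5.
  27 → bin 1 (new)  [load 27/32]
  12 → bin 2 (new)  [load 12/32]
  12 → bin 2  [load 24/32]
  12 → bin 3 (new)  [load 12/32]
  11 → bin 3  [load 23/32]
  11 → bin 4 (new)  [load 11/32]
  10 → bin 4  [load 21/32]
  10 → bin 4  [load 31/32]
  9 → bin 3  [load 32/32]
  9 → bin 5 (new)  [load 9/32]
  9 → bin 5  [load 18/32]
  8 → bin 2  [load 32/32]
  7 → bin 5  [load 25/32]
  5 → bin 1  [load 32/32]
5 bins opened.

5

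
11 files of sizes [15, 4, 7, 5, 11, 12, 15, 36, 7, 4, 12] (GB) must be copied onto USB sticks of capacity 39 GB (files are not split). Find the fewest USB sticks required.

Total = 36 + 15 + 15 + 12 + 12 + 11 + 7 + 7 + 5 + 4 + 4 = 128 GB.
Lower bound: ⌈128/39⌉ = 4 USB sticks.
A packing using 4 USB sticks:
  USB stick 1: 36 = 36
  USB stick 2: 15 + 15 + 7 = 37
  USB stick 3: 12 + 12 + 11 + 4 = 39
  USB stick 4: 7 + 5 + 4 = 16
This matches the lower bound, so 4 is optimal.

4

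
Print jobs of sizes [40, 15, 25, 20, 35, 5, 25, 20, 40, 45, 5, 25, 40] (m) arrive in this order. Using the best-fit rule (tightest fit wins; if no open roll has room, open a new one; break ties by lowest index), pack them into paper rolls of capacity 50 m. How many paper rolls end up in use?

  40 → roll 1 (new)  [load 40/50]
  15 → roll 2 (new)  [load 15/50]
  25 → roll 2  [load 40/50]
  20 → roll 3 (new)  [load 20/50]
  35 → roll 4 (new)  [load 35/50]
  5 → roll 1  [load 45/50]
  25 → roll 3  [load 45/50]
  20 → roll 5 (new)  [load 20/50]
  40 → roll 6 (new)  [load 40/50]
  45 → roll 7 (new)  [load 45/50]
  5 → roll 1  [load 50/50]
  25 → roll 5  [load 45/50]
  40 → roll 8 (new)  [load 40/50]
8 paper rolls opened.

8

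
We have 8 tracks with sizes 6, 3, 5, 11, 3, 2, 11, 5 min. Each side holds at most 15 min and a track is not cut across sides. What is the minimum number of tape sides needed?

Total = 11 + 11 + 6 + 5 + 5 + 3 + 3 + 2 = 46 min.
Lower bound: ⌈46/15⌉ = 4 tape sides.
A packing using 4 tape sides:
  side 1: 11 + 3 = 14
  side 2: 11 + 3 = 14
  side 3: 6 + 5 + 2 = 13
  side 4: 5 = 5
This matches the lower bound, so 4 is optimal.

4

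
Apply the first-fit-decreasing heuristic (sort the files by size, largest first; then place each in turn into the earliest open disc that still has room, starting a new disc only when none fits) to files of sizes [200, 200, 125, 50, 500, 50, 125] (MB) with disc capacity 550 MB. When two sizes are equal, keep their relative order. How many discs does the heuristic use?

3

Sorted descending: 500, 200, 200, 125, 125, 50, 50.
  500 → disc 1 (new)  [load 500/550]
  200 → disc 2 (new)  [load 200/550]
  200 → disc 2  [load 400/550]
  125 → disc 2  [load 525/550]
  125 → disc 3 (new)  [load 125/550]
  50 → disc 1  [load 550/550]
  50 → disc 3  [load 175/550]
3 discs opened.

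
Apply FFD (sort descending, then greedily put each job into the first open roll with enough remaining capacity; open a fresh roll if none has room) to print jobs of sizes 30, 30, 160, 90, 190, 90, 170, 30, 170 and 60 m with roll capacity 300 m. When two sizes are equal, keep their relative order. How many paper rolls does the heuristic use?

4

Sorted descending: 190, 170, 170, 160, 90, 90, 60, 30, 30, 30.
  190 → roll 1 (new)  [load 190/300]
  170 → roll 2 (new)  [load 170/300]
  170 → roll 3 (new)  [load 170/300]
  160 → roll 4 (new)  [load 160/300]
  90 → roll 1  [load 280/300]
  90 → roll 2  [load 260/300]
  60 → roll 3  [load 230/300]
  30 → roll 2  [load 290/300]
  30 → roll 3  [load 260/300]
  30 → roll 3  [load 290/300]
4 paper rolls opened.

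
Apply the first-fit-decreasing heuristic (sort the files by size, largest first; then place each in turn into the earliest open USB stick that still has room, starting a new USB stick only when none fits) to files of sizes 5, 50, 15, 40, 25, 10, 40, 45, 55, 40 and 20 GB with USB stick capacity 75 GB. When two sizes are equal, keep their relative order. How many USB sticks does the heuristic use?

6

Sorted descending: 55, 50, 45, 40, 40, 40, 25, 20, 15, 10, 5.
  55 → USB stick 1 (new)  [load 55/75]
  50 → USB stick 2 (new)  [load 50/75]
  45 → USB stick 3 (new)  [load 45/75]
  40 → USB stick 4 (new)  [load 40/75]
  40 → USB stick 5 (new)  [load 40/75]
  40 → USB stick 6 (new)  [load 40/75]
  25 → USB stick 2  [load 75/75]
  20 → USB stick 1  [load 75/75]
  15 → USB stick 3  [load 60/75]
  10 → USB stick 3  [load 70/75]
  5 → USB stick 3  [load 75/75]
6 USB sticks opened.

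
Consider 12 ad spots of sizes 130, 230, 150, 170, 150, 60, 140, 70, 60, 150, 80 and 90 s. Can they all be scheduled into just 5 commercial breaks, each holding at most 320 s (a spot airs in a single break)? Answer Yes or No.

A valid assignment using 5 commercial breaks:
  break 1: 230 + 90 = 320
  break 2: 170 + 150 = 320
  break 3: 150 + 150 = 300
  break 4: 140 + 130 = 270
  break 5: 80 + 70 + 60 + 60 = 270
Every load is within 320 s, so 5 commercial breaks suffice.

Yes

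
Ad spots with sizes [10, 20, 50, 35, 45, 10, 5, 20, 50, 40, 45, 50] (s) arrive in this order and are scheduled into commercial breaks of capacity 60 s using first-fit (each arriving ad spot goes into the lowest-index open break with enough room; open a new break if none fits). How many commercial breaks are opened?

8

  10 → break 1 (new)  [load 10/60]
  20 → break 1  [load 30/60]
  50 → break 2 (new)  [load 50/60]
  35 → break 3 (new)  [load 35/60]
  45 → break 4 (new)  [load 45/60]
  10 → break 1  [load 40/60]
  5 → break 1  [load 45/60]
  20 → break 3  [load 55/60]
  50 → break 5 (new)  [load 50/60]
  40 → break 6 (new)  [load 40/60]
  45 → break 7 (new)  [load 45/60]
  50 → break 8 (new)  [load 50/60]
8 commercial breaks opened.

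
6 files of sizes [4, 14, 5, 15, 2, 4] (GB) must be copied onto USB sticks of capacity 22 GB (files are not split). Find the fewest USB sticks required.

Total = 15 + 14 + 5 + 4 + 4 + 2 = 44 GB.
Lower bound: ⌈44/22⌉ = 2 USB sticks.
A packing using 2 USB sticks:
  USB stick 1: 15 + 5 + 2 = 22
  USB stick 2: 14 + 4 + 4 = 22
This matches the lower bound, so 2 is optimal.

2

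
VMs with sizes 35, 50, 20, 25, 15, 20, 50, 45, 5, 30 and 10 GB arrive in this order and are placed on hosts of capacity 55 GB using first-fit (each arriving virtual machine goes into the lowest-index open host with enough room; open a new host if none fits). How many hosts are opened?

6

  35 → host 1 (new)  [load 35/55]
  50 → host 2 (new)  [load 50/55]
  20 → host 1  [load 55/55]
  25 → host 3 (new)  [load 25/55]
  15 → host 3  [load 40/55]
  20 → host 4 (new)  [load 20/55]
  50 → host 5 (new)  [load 50/55]
  45 → host 6 (new)  [load 45/55]
  5 → host 2  [load 55/55]
  30 → host 4  [load 50/55]
  10 → host 3  [load 50/55]
6 hosts opened.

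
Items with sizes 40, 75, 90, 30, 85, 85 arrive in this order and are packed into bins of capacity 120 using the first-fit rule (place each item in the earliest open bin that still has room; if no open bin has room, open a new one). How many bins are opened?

4

  40 → bin 1 (new)  [load 40/120]
  75 → bin 1  [load 115/120]
  90 → bin 2 (new)  [load 90/120]
  30 → bin 2  [load 120/120]
  85 → bin 3 (new)  [load 85/120]
  85 → bin 4 (new)  [load 85/120]
4 bins opened.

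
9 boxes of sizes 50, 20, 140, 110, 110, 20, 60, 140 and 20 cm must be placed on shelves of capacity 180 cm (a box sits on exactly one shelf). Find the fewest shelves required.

Total = 140 + 140 + 110 + 110 + 60 + 50 + 20 + 20 + 20 = 670 cm.
Lower bound: ⌈670/180⌉ = 4 shelves.
A packing using 4 shelves:
  shelf 1: 140 + 20 + 20 = 180
  shelf 2: 140 + 20 = 160
  shelf 3: 110 + 60 = 170
  shelf 4: 110 + 50 = 160
This matches the lower bound, so 4 is optimal.

4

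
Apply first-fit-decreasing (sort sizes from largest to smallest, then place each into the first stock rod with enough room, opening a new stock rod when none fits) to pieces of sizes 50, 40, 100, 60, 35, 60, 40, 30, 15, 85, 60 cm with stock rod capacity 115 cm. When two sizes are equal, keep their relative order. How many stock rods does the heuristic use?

6

Sorted descending: 100, 85, 60, 60, 60, 50, 40, 40, 35, 30, 15.
  100 → stock rod 1 (new)  [load 100/115]
  85 → stock rod 2 (new)  [load 85/115]
  60 → stock rod 3 (new)  [load 60/115]
  60 → stock rod 4 (new)  [load 60/115]
  60 → stock rod 5 (new)  [load 60/115]
  50 → stock rod 3  [load 110/115]
  40 → stock rod 4  [load 100/115]
  40 → stock rod 5  [load 100/115]
  35 → stock rod 6 (new)  [load 35/115]
  30 → stock rod 2  [load 115/115]
  15 → stock rod 1  [load 115/115]
6 stock rods opened.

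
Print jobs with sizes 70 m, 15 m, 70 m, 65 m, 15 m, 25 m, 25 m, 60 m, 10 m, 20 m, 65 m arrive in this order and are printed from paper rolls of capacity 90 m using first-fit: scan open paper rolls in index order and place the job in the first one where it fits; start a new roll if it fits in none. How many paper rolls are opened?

6

  70 → roll 1 (new)  [load 70/90]
  15 → roll 1  [load 85/90]
  70 → roll 2 (new)  [load 70/90]
  65 → roll 3 (new)  [load 65/90]
  15 → roll 2  [load 85/90]
  25 → roll 3  [load 90/90]
  25 → roll 4 (new)  [load 25/90]
  60 → roll 4  [load 85/90]
  10 → roll 5 (new)  [load 10/90]
  20 → roll 5  [load 30/90]
  65 → roll 6 (new)  [load 65/90]
6 paper rolls opened.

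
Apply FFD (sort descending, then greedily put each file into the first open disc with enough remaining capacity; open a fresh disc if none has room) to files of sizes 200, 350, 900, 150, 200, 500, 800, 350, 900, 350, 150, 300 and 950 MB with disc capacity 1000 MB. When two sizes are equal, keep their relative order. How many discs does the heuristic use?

Sorted descending: 950, 900, 900, 800, 500, 350, 350, 350, 300, 200, 200, 150, 150.
  950 → disc 1 (new)  [load 950/1000]
  900 → disc 2 (new)  [load 900/1000]
  900 → disc 3 (new)  [load 900/1000]
  800 → disc 4 (new)  [load 800/1000]
  500 → disc 5 (new)  [load 500/1000]
  350 → disc 5  [load 850/1000]
  350 → disc 6 (new)  [load 350/1000]
  350 → disc 6  [load 700/1000]
  300 → disc 6  [load 1000/1000]
  200 → disc 4  [load 1000/1000]
  200 → disc 7 (new)  [load 200/1000]
  150 → disc 5  [load 1000/1000]
  150 → disc 7  [load 350/1000]
7 discs opened.

7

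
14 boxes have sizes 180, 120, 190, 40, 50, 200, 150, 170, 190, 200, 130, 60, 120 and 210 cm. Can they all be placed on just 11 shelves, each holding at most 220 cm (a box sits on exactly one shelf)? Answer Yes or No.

A valid assignment using 11 shelves:
  shelf 1: 210 = 210
  shelf 2: 200 = 200
  shelf 3: 200 = 200
  shelf 4: 190 = 190
  shelf 5: 190 = 190
  shelf 6: 180 + 40 = 220
  shelf 7: 170 + 50 = 220
  shelf 8: 150 + 60 = 210
  shelf 9: 130 = 130
  shelf 10: 120 = 120
  shelf 11: 120 = 120
Every load is within 220 cm, so 11 shelves suffice.

Yes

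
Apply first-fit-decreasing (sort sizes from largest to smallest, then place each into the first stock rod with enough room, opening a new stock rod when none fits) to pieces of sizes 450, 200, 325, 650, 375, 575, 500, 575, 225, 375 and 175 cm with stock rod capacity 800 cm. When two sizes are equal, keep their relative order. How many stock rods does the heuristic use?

6

Sorted descending: 650, 575, 575, 500, 450, 375, 375, 325, 225, 200, 175.
  650 → stock rod 1 (new)  [load 650/800]
  575 → stock rod 2 (new)  [load 575/800]
  575 → stock rod 3 (new)  [load 575/800]
  500 → stock rod 4 (new)  [load 500/800]
  450 → stock rod 5 (new)  [load 450/800]
  375 → stock rod 6 (new)  [load 375/800]
  375 → stock rod 6  [load 750/800]
  325 → stock rod 5  [load 775/800]
  225 → stock rod 2  [load 800/800]
  200 → stock rod 3  [load 775/800]
  175 → stock rod 4  [load 675/800]
6 stock rods opened.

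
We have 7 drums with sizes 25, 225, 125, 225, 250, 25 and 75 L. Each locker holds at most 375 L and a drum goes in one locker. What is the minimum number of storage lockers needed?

3

Total = 250 + 225 + 225 + 125 + 75 + 25 + 25 = 950 L.
Lower bound: ⌈950/375⌉ = 3 storage lockers.
A packing using 3 storage lockers:
  locker 1: 250 + 125 = 375
  locker 2: 225 + 75 + 25 + 25 = 350
  locker 3: 225 = 225
This matches the lower bound, so 3 is optimal.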